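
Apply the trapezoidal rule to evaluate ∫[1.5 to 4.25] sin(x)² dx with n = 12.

f(x) = sin(x)²
a = 1.5, b = 4.25, n = 12
h = (b - a)/n = 0.229167

Trapezoidal rule: (h/2)[f(x₀) + 2f(x₁) + 2f(x₂) + ... + f(xₙ)]

x_0 = 1.5000, f(x_0) = 0.994996, coefficient = 1
x_1 = 1.7292, f(x_1) = 0.975128, coefficient = 2
x_2 = 1.9583, f(x_2) = 0.857185, coefficient = 2
x_3 = 2.1875, f(x_3) = 0.665512, coefficient = 2
x_4 = 2.4167, f(x_4) = 0.439675, coefficient = 2
x_5 = 2.6458, f(x_5) = 0.226290, coefficient = 2
x_6 = 2.8750, f(x_6) = 0.069404, coefficient = 2
x_7 = 3.1042, f(x_7) = 0.001400, coefficient = 2
x_8 = 3.3333, f(x_8) = 0.036316, coefficient = 2
x_9 = 3.5625, f(x_9) = 0.166945, coefficient = 2
x_10 = 3.7917, f(x_10) = 0.366322, coefficient = 2
x_11 = 4.0208, f(x_11) = 0.593293, coefficient = 2
x_12 = 4.2500, f(x_12) = 0.801006, coefficient = 1

I ≈ (0.229167/2) × 10.590941 = 1.213545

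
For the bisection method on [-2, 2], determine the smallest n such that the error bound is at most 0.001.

We need (b-a)/2^n ≤ 0.001
(2 - (-2))/2^n ≤ 0.001
4/2^n ≤ 0.001
2^n ≥ 4000
n ≥ log₂(4000) = 11.97
n ≥ 12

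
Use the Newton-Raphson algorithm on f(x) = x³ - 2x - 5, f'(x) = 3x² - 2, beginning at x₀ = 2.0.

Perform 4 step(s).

f(x) = x³ - 2x - 5
f'(x) = 3x² - 2
x₀ = 2.0

Newton-Raphson formula: x_{n+1} = x_n - f(x_n)/f'(x_n)

Iteration 1:
  f(2.000000) = -1.000000
  f'(2.000000) = 10.000000
  x_1 = 2.000000 - (-1.000000)/10.000000 = 2.100000
Iteration 2:
  f(2.100000) = 0.061000
  f'(2.100000) = 11.230000
  x_2 = 2.100000 - 0.061000/11.230000 = 2.094568
Iteration 3:
  f(2.094568) = 0.000186
  f'(2.094568) = 11.161647
  x_3 = 2.094568 - 0.000186/11.161647 = 2.094551
Iteration 4:
  f(2.094551) = 0.000000
  f'(2.094551) = 11.161438
  x_4 = 2.094551 - 0.000000/11.161438 = 2.094551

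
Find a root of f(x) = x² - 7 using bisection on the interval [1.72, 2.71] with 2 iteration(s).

f(x) = x² - 7
Initial interval: [1.72, 2.71]

Iteration 1:
  c_1 = (1.720000 + 2.710000)/2 = 2.215000
  f(c_1) = f(2.215000) = -2.093775
  f(a) × f(c) ≥ 0, new interval: [2.215000, 2.710000]
Iteration 2:
  c_2 = (2.215000 + 2.710000)/2 = 2.462500
  f(c_2) = f(2.462500) = -0.936094
  f(a) × f(c) ≥ 0, new interval: [2.462500, 2.710000]

After 2 iteration(s), the approximation is c_2 = 2.462500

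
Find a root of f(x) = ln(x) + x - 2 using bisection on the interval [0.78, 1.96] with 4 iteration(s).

f(x) = ln(x) + x - 2
Initial interval: [0.78, 1.96]

Iteration 1:
  c_1 = (0.780000 + 1.960000)/2 = 1.370000
  f(c_1) = f(1.370000) = -0.315189
  f(a) × f(c) ≥ 0, new interval: [1.370000, 1.960000]
Iteration 2:
  c_2 = (1.370000 + 1.960000)/2 = 1.665000
  f(c_2) = f(1.665000) = 0.174825
  f(a) × f(c) < 0, new interval: [1.370000, 1.665000]
Iteration 3:
  c_3 = (1.370000 + 1.665000)/2 = 1.517500
  f(c_3) = f(1.517500) = -0.065436
  f(a) × f(c) ≥ 0, new interval: [1.517500, 1.665000]
Iteration 4:
  c_4 = (1.517500 + 1.665000)/2 = 1.591250
  f(c_4) = f(1.591250) = 0.055770
  f(a) × f(c) < 0, new interval: [1.517500, 1.591250]

After 4 iteration(s), the approximation is c_4 = 1.591250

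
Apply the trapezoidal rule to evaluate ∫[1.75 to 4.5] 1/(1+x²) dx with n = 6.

f(x) = 1/(1+x²)
a = 1.75, b = 4.5, n = 6
h = (b - a)/n = 0.458333

Trapezoidal rule: (h/2)[f(x₀) + 2f(x₁) + 2f(x₂) + ... + f(xₙ)]

x_0 = 1.7500, f(x_0) = 0.246154, coefficient = 1
x_1 = 2.2083, f(x_1) = 0.170162, coefficient = 2
x_2 = 2.6667, f(x_2) = 0.123288, coefficient = 2
x_3 = 3.1250, f(x_3) = 0.092888, coefficient = 2
x_4 = 3.5833, f(x_4) = 0.072253, coefficient = 2
x_5 = 4.0417, f(x_5) = 0.057687, coefficient = 2
x_6 = 4.5000, f(x_6) = 0.047059, coefficient = 1

I ≈ (0.458333/2) × 1.325768 = 0.303822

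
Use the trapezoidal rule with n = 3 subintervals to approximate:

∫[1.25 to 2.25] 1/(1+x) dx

f(x) = 1/(1+x)
a = 1.25, b = 2.25, n = 3
h = (b - a)/n = 0.333333

Trapezoidal rule: (h/2)[f(x₀) + 2f(x₁) + 2f(x₂) + ... + f(xₙ)]

x_0 = 1.2500, f(x_0) = 0.444444, coefficient = 1
x_1 = 1.5833, f(x_1) = 0.387097, coefficient = 2
x_2 = 1.9167, f(x_2) = 0.342857, coefficient = 2
x_3 = 2.2500, f(x_3) = 0.307692, coefficient = 1

I ≈ (0.333333/2) × 2.212045 = 0.368674
Exact value: 0.367725
Error: 0.000949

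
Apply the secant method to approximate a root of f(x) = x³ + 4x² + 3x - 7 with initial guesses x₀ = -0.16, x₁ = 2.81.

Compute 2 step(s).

f(x) = x³ + 4x² + 3x - 7
x₀ = -0.16, x₁ = 2.81

Secant formula: x_{n+1} = x_n - f(x_n)(x_n - x_{n-1})/(f(x_n) - f(x_{n-1}))

Iteration 1:
  f(-0.160000) = -7.381696
  f(2.810000) = 55.202441
  x_2 = 2.810000 - 55.202441×(2.810000 - (-0.160000))/(55.202441 - (-7.381696))
       = 0.190307
Iteration 2:
  f(2.810000) = 55.202441
  f(0.190307) = -6.277321
  x_3 = 0.190307 - (-6.277321)×(0.190307 - 2.810000)/(-6.277321 - 55.202441)
       = 0.457787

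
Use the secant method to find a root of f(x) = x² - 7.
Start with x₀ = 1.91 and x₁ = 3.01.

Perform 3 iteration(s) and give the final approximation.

f(x) = x² - 7
x₀ = 1.91, x₁ = 3.01

Secant formula: x_{n+1} = x_n - f(x_n)(x_n - x_{n-1})/(f(x_n) - f(x_{n-1}))

Iteration 1:
  f(1.910000) = -3.351900
  f(3.010000) = 2.060100
  x_2 = 3.010000 - 2.060100×(3.010000 - 1.910000)/(2.060100 - (-3.351900))
       = 2.591280
Iteration 2:
  f(3.010000) = 2.060100
  f(2.591280) = -0.285265
  x_3 = 2.591280 - (-0.285265)×(2.591280 - 3.010000)/(-0.285265 - 2.060100)
       = 2.642209
Iteration 3:
  f(2.591280) = -0.285265
  f(2.642209) = -0.018731
  x_4 = 2.642209 - (-0.018731)×(2.642209 - 2.591280)/(-0.018731 - (-0.285265))
       = 2.645788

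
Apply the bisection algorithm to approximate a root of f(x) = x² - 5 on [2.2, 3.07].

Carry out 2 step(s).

f(x) = x² - 5
Initial interval: [2.2, 3.07]

Iteration 1:
  c_1 = (2.200000 + 3.070000)/2 = 2.635000
  f(c_1) = f(2.635000) = 1.943225
  f(a) × f(c) < 0, new interval: [2.200000, 2.635000]
Iteration 2:
  c_2 = (2.200000 + 2.635000)/2 = 2.417500
  f(c_2) = f(2.417500) = 0.844306
  f(a) × f(c) < 0, new interval: [2.200000, 2.417500]

After 2 iteration(s), the approximation is c_2 = 2.417500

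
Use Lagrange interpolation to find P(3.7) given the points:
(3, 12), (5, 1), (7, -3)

Lagrange interpolation formula:
P(x) = Σ yᵢ × Lᵢ(x)
where Lᵢ(x) = Π_{j≠i} (x - xⱼ)/(xᵢ - xⱼ)

L_0(3.7) = (3.7 - 5)/(3 - 5) × (3.7 - 7)/(3 - 7) = 0.536250
L_1(3.7) = (3.7 - 3)/(5 - 3) × (3.7 - 7)/(5 - 7) = 0.577500
L_2(3.7) = (3.7 - 3)/(7 - 3) × (3.7 - 5)/(7 - 5) = -0.113750

P(3.7) = 12×L_0(3.7) + 1×L_1(3.7) + (-3)×L_2(3.7)
P(3.7) = 7.353750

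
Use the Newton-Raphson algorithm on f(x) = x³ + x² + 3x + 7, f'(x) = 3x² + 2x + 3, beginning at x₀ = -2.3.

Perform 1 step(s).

f(x) = x³ + x² + 3x + 7
f'(x) = 3x² + 2x + 3
x₀ = -2.3

Newton-Raphson formula: x_{n+1} = x_n - f(x_n)/f'(x_n)

Iteration 1:
  f(-2.300000) = -6.777000
  f'(-2.300000) = 14.270000
  x_1 = -2.300000 - (-6.777000)/14.270000 = -1.825088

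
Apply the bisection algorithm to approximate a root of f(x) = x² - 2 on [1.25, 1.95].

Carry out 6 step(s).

f(x) = x² - 2
Initial interval: [1.25, 1.95]

Iteration 1:
  c_1 = (1.250000 + 1.950000)/2 = 1.600000
  f(c_1) = f(1.600000) = 0.560000
  f(a) × f(c) < 0, new interval: [1.250000, 1.600000]
Iteration 2:
  c_2 = (1.250000 + 1.600000)/2 = 1.425000
  f(c_2) = f(1.425000) = 0.030625
  f(a) × f(c) < 0, new interval: [1.250000, 1.425000]
Iteration 3:
  c_3 = (1.250000 + 1.425000)/2 = 1.337500
  f(c_3) = f(1.337500) = -0.211094
  f(a) × f(c) ≥ 0, new interval: [1.337500, 1.425000]
Iteration 4:
  c_4 = (1.337500 + 1.425000)/2 = 1.381250
  f(c_4) = f(1.381250) = -0.092148
  f(a) × f(c) ≥ 0, new interval: [1.381250, 1.425000]
Iteration 5:
  c_5 = (1.381250 + 1.425000)/2 = 1.403125
  f(c_5) = f(1.403125) = -0.031240
  f(a) × f(c) ≥ 0, new interval: [1.403125, 1.425000]
Iteration 6:
  c_6 = (1.403125 + 1.425000)/2 = 1.414062
  f(c_6) = f(1.414062) = -0.000427
  f(a) × f(c) ≥ 0, new interval: [1.414062, 1.425000]

After 6 iteration(s), the approximation is c_6 = 1.414062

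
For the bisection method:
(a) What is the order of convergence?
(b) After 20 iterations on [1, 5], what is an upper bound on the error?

(a) Bisection has linear (order 1) convergence; the error is halved each step.

(b) Error bound = (b-a)/2^n = (5 - 1)/2^{20}
    = 4/2^{20}

(a) 1 (linear); (b) error ≤ 3.81e-06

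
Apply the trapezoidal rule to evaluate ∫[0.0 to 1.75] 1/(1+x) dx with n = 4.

f(x) = 1/(1+x)
a = 0.0, b = 1.75, n = 4
h = (b - a)/n = 0.437500

Trapezoidal rule: (h/2)[f(x₀) + 2f(x₁) + 2f(x₂) + ... + f(xₙ)]

x_0 = 0.0000, f(x_0) = 1.000000, coefficient = 1
x_1 = 0.4375, f(x_1) = 0.695652, coefficient = 2
x_2 = 0.8750, f(x_2) = 0.533333, coefficient = 2
x_3 = 1.3125, f(x_3) = 0.432432, coefficient = 2
x_4 = 1.7500, f(x_4) = 0.363636, coefficient = 1

I ≈ (0.437500/2) × 4.686472 = 1.025166
Exact value: 1.011601
Error: 0.013565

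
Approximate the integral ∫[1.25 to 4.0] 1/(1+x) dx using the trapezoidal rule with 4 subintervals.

f(x) = 1/(1+x)
a = 1.25, b = 4.0, n = 4
h = (b - a)/n = 0.687500

Trapezoidal rule: (h/2)[f(x₀) + 2f(x₁) + 2f(x₂) + ... + f(xₙ)]

x_0 = 1.2500, f(x_0) = 0.444444, coefficient = 1
x_1 = 1.9375, f(x_1) = 0.340426, coefficient = 2
x_2 = 2.6250, f(x_2) = 0.275862, coefficient = 2
x_3 = 3.3125, f(x_3) = 0.231884, coefficient = 2
x_4 = 4.0000, f(x_4) = 0.200000, coefficient = 1

I ≈ (0.687500/2) × 2.340788 = 0.804646
Exact value: 0.798508
Error: 0.006138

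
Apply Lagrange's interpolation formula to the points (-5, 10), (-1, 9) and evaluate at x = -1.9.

Lagrange interpolation formula:
P(x) = Σ yᵢ × Lᵢ(x)
where Lᵢ(x) = Π_{j≠i} (x - xⱼ)/(xᵢ - xⱼ)

L_0(-1.9) = (-1.9 - (-1))/(-5 - (-1)) = 0.225000
L_1(-1.9) = (-1.9 - (-5))/(-1 - (-5)) = 0.775000

P(-1.9) = 10×L_0(-1.9) + 9×L_1(-1.9)
P(-1.9) = 9.225000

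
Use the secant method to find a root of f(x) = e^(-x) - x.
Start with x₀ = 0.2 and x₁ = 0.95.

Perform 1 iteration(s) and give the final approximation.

f(x) = e^(-x) - x
x₀ = 0.2, x₁ = 0.95

Secant formula: x_{n+1} = x_n - f(x_n)(x_n - x_{n-1})/(f(x_n) - f(x_{n-1}))

Iteration 1:
  f(0.200000) = 0.618731
  f(0.950000) = -0.563259
  x_2 = 0.950000 - (-0.563259)×(0.950000 - 0.200000)/(-0.563259 - 0.618731)
       = 0.592599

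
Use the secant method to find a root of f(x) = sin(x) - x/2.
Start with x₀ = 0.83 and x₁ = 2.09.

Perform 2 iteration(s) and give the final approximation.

f(x) = sin(x) - x/2
x₀ = 0.83, x₁ = 2.09

Secant formula: x_{n+1} = x_n - f(x_n)(x_n - x_{n-1})/(f(x_n) - f(x_{n-1}))

Iteration 1:
  f(0.830000) = 0.322931
  f(2.090000) = -0.176785
  x_2 = 2.090000 - (-0.176785)×(2.090000 - 0.830000)/(-0.176785 - 0.322931)
       = 1.644248
Iteration 2:
  f(2.090000) = -0.176785
  f(1.644248) = 0.175179
  x_3 = 1.644248 - 0.175179×(1.644248 - 2.090000)/(0.175179 - (-0.176785))
       = 1.866107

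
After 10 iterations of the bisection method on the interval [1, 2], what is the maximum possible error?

Bisection error bound: |error| ≤ (b-a)/2^n
|error| ≤ (2 - 1)/2^10 = 1/2^10
|error| ≤ 0.0009765625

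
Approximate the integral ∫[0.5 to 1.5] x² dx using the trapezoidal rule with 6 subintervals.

f(x) = x²
a = 0.5, b = 1.5, n = 6
h = (b - a)/n = 0.166667

Trapezoidal rule: (h/2)[f(x₀) + 2f(x₁) + 2f(x₂) + ... + f(xₙ)]

x_0 = 0.5000, f(x_0) = 0.250000, coefficient = 1
x_1 = 0.6667, f(x_1) = 0.444444, coefficient = 2
x_2 = 0.8333, f(x_2) = 0.694444, coefficient = 2
x_3 = 1.0000, f(x_3) = 1.000000, coefficient = 2
x_4 = 1.1667, f(x_4) = 1.361111, coefficient = 2
x_5 = 1.3333, f(x_5) = 1.777778, coefficient = 2
x_6 = 1.5000, f(x_6) = 2.250000, coefficient = 1

I ≈ (0.166667/2) × 13.055556 = 1.087963
Exact value: 1.083333
Error: 0.004630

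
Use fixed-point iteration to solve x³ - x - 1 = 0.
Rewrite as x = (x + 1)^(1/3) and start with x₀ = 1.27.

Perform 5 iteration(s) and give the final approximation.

Equation: x³ - x - 1 = 0
Fixed-point form: x = (x + 1)^(1/3)
x₀ = 1.27

x_1 = g(1.270000) = 1.314242
x_2 = g(1.314242) = 1.322725
x_3 = g(1.322725) = 1.324339
x_4 = g(1.324339) = 1.324646
x_5 = g(1.324646) = 1.324704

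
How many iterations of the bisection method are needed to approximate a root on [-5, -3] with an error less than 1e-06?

We need (b-a)/2^n ≤ 1e-06
(-3 - (-5))/2^n ≤ 1e-06
2/2^n ≤ 1e-06
2^n ≥ 2000000
n ≥ log₂(2000000) = 20.93
n ≥ 21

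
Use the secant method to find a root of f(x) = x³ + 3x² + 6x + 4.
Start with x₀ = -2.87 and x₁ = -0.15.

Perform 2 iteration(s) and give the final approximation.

f(x) = x³ + 3x² + 6x + 4
x₀ = -2.87, x₁ = -0.15

Secant formula: x_{n+1} = x_n - f(x_n)(x_n - x_{n-1})/(f(x_n) - f(x_{n-1}))

Iteration 1:
  f(-2.870000) = -12.149203
  f(-0.150000) = 3.164125
  x_2 = -0.150000 - 3.164125×(-0.150000 - (-2.870000))/(3.164125 - (-12.149203))
       = -0.712022
Iteration 2:
  f(-0.150000) = 3.164125
  f(-0.712022) = 0.887818
  x_3 = -0.712022 - 0.887818×(-0.712022 - (-0.150000))/(0.887818 - 3.164125)
       = -0.931224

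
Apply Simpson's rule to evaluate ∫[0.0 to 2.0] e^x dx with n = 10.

f(x) = e^x
a = 0.0, b = 2.0, n = 10
h = (b - a)/n = 0.200000

Simpson's rule: (h/3)[f(x₀) + 4f(x₁) + 2f(x₂) + ... + f(xₙ)]

x_0 = 0.0000, f(x_0) = 1.000000, coefficient = 1
x_1 = 0.2000, f(x_1) = 1.221403, coefficient = 4
x_2 = 0.4000, f(x_2) = 1.491825, coefficient = 2
x_3 = 0.6000, f(x_3) = 1.822119, coefficient = 4
x_4 = 0.8000, f(x_4) = 2.225541, coefficient = 2
x_5 = 1.0000, f(x_5) = 2.718282, coefficient = 4
x_6 = 1.2000, f(x_6) = 3.320117, coefficient = 2
x_7 = 1.4000, f(x_7) = 4.055200, coefficient = 4
x_8 = 1.6000, f(x_8) = 4.953032, coefficient = 2
x_9 = 1.8000, f(x_9) = 6.049647, coefficient = 4
x_10 = 2.0000, f(x_10) = 7.389056, coefficient = 1

I ≈ (0.200000/3) × 95.836689 = 6.389113
Exact value: 6.389056
Error: 0.000057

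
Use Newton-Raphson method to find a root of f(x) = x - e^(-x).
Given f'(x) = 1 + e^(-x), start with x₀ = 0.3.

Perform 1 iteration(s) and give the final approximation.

f(x) = x - e^(-x)
f'(x) = 1 + e^(-x)
x₀ = 0.3

Newton-Raphson formula: x_{n+1} = x_n - f(x_n)/f'(x_n)

Iteration 1:
  f(0.300000) = -0.440818
  f'(0.300000) = 1.740818
  x_1 = 0.300000 - (-0.440818)/1.740818 = 0.553225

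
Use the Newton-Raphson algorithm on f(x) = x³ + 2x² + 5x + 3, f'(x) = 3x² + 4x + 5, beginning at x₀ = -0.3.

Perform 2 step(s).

f(x) = x³ + 2x² + 5x + 3
f'(x) = 3x² + 4x + 5
x₀ = -0.3

Newton-Raphson formula: x_{n+1} = x_n - f(x_n)/f'(x_n)

Iteration 1:
  f(-0.300000) = 1.653000
  f'(-0.300000) = 4.070000
  x_1 = -0.300000 - 1.653000/4.070000 = -0.706143
Iteration 2:
  f(-0.706143) = 0.114453
  f'(-0.706143) = 3.671342
  x_2 = -0.706143 - 0.114453/3.671342 = -0.737317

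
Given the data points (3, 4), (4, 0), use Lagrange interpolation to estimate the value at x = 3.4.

Lagrange interpolation formula:
P(x) = Σ yᵢ × Lᵢ(x)
where Lᵢ(x) = Π_{j≠i} (x - xⱼ)/(xᵢ - xⱼ)

L_0(3.4) = (3.4 - 4)/(3 - 4) = 0.600000
L_1(3.4) = (3.4 - 3)/(4 - 3) = 0.400000

P(3.4) = 4×L_0(3.4) + 0×L_1(3.4)
P(3.4) = 2.400000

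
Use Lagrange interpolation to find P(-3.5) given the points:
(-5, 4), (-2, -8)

Lagrange interpolation formula:
P(x) = Σ yᵢ × Lᵢ(x)
where Lᵢ(x) = Π_{j≠i} (x - xⱼ)/(xᵢ - xⱼ)

L_0(-3.5) = (-3.5 - (-2))/(-5 - (-2)) = 0.500000
L_1(-3.5) = (-3.5 - (-5))/(-2 - (-5)) = 0.500000

P(-3.5) = 4×L_0(-3.5) + (-8)×L_1(-3.5)
P(-3.5) = -2.000000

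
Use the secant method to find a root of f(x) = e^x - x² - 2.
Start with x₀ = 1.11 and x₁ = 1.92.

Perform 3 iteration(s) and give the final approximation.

f(x) = e^x - x² - 2
x₀ = 1.11, x₁ = 1.92

Secant formula: x_{n+1} = x_n - f(x_n)(x_n - x_{n-1})/(f(x_n) - f(x_{n-1}))

Iteration 1:
  f(1.110000) = -0.197742
  f(1.920000) = 1.134558
  x_2 = 1.920000 - 1.134558×(1.920000 - 1.110000)/(1.134558 - (-0.197742))
       = 1.230221
Iteration 2:
  f(1.920000) = 1.134558
  f(1.230221) = -0.091458
  x_3 = 1.230221 - (-0.091458)×(1.230221 - 1.920000)/(-0.091458 - 1.134558)
       = 1.281677
Iteration 3:
  f(1.230221) = -0.091458
  f(1.281677) = -0.040020
  x_4 = 1.281677 - (-0.040020)×(1.281677 - 1.230221)/(-0.040020 - (-0.091458))
       = 1.321710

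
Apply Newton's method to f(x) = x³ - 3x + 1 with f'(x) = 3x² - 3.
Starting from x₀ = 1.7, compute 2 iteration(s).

f(x) = x³ - 3x + 1
f'(x) = 3x² - 3
x₀ = 1.7

Newton-Raphson formula: x_{n+1} = x_n - f(x_n)/f'(x_n)

Iteration 1:
  f(1.700000) = 0.813000
  f'(1.700000) = 5.670000
  x_1 = 1.700000 - 0.813000/5.670000 = 1.556614
Iteration 2:
  f(1.556614) = 0.101906
  f'(1.556614) = 4.269139
  x_2 = 1.556614 - 0.101906/4.269139 = 1.532743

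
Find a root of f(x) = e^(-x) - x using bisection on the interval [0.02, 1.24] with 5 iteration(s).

f(x) = e^(-x) - x
Initial interval: [0.02, 1.24]

Iteration 1:
  c_1 = (0.020000 + 1.240000)/2 = 0.630000
  f(c_1) = f(0.630000) = -0.097408
  f(a) × f(c) < 0, new interval: [0.020000, 0.630000]
Iteration 2:
  c_2 = (0.020000 + 0.630000)/2 = 0.325000
  f(c_2) = f(0.325000) = 0.397527
  f(a) × f(c) ≥ 0, new interval: [0.325000, 0.630000]
Iteration 3:
  c_3 = (0.325000 + 0.630000)/2 = 0.477500
  f(c_3) = f(0.477500) = 0.142832
  f(a) × f(c) ≥ 0, new interval: [0.477500, 0.630000]
Iteration 4:
  c_4 = (0.477500 + 0.630000)/2 = 0.553750
  f(c_4) = f(0.553750) = 0.021040
  f(a) × f(c) ≥ 0, new interval: [0.553750, 0.630000]
Iteration 5:
  c_5 = (0.553750 + 0.630000)/2 = 0.591875
  f(c_5) = f(0.591875) = -0.038586
  f(a) × f(c) < 0, new interval: [0.553750, 0.591875]

After 5 iteration(s), the approximation is c_5 = 0.591875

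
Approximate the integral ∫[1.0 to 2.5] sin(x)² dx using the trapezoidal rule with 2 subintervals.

f(x) = sin(x)²
a = 1.0, b = 2.5, n = 2
h = (b - a)/n = 0.750000

Trapezoidal rule: (h/2)[f(x₀) + 2f(x₁) + 2f(x₂) + ... + f(xₙ)]

x_0 = 1.0000, f(x_0) = 0.708073, coefficient = 1
x_1 = 1.7500, f(x_1) = 0.968228, coefficient = 2
x_2 = 2.5000, f(x_2) = 0.358169, coefficient = 1

I ≈ (0.750000/2) × 3.002699 = 1.126012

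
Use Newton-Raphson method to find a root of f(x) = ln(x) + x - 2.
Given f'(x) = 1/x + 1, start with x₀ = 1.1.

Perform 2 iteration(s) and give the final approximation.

f(x) = ln(x) + x - 2
f'(x) = 1/x + 1
x₀ = 1.1

Newton-Raphson formula: x_{n+1} = x_n - f(x_n)/f'(x_n)

Iteration 1:
  f(1.100000) = -0.804690
  f'(1.100000) = 1.909091
  x_1 = 1.100000 - (-0.804690)/1.909091 = 1.521504
Iteration 2:
  f(1.521504) = -0.058796
  f'(1.521504) = 1.657244
  x_2 = 1.521504 - (-0.058796)/1.657244 = 1.556983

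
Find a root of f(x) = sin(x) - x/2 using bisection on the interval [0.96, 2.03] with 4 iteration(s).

f(x) = sin(x) - x/2
Initial interval: [0.96, 2.03]

Iteration 1:
  c_1 = (0.960000 + 2.030000)/2 = 1.495000
  f(c_1) = f(1.495000) = 0.249629
  f(a) × f(c) ≥ 0, new interval: [1.495000, 2.030000]
Iteration 2:
  c_2 = (1.495000 + 2.030000)/2 = 1.762500
  f(c_2) = f(1.762500) = 0.100431
  f(a) × f(c) ≥ 0, new interval: [1.762500, 2.030000]
Iteration 3:
  c_3 = (1.762500 + 2.030000)/2 = 1.896250
  f(c_3) = f(1.896250) = -0.000619
  f(a) × f(c) < 0, new interval: [1.762500, 1.896250]
Iteration 4:
  c_4 = (1.762500 + 1.896250)/2 = 1.829375
  f(c_4) = f(1.829375) = 0.052067
  f(a) × f(c) ≥ 0, new interval: [1.829375, 1.896250]

After 4 iteration(s), the approximation is c_4 = 1.829375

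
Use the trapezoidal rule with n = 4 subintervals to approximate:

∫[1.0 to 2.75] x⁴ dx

f(x) = x⁴
a = 1.0, b = 2.75, n = 4
h = (b - a)/n = 0.437500

Trapezoidal rule: (h/2)[f(x₀) + 2f(x₁) + 2f(x₂) + ... + f(xₙ)]

x_0 = 1.0000, f(x_0) = 1.000000, coefficient = 1
x_1 = 1.4375, f(x_1) = 4.270035, coefficient = 2
x_2 = 1.8750, f(x_2) = 12.359619, coefficient = 2
x_3 = 2.3125, f(x_3) = 28.597427, coefficient = 2
x_4 = 2.7500, f(x_4) = 57.191406, coefficient = 1

I ≈ (0.437500/2) × 148.645569 = 32.516218
Exact value: 31.255273
Error: 1.260945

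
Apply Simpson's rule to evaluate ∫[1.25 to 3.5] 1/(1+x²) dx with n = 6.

f(x) = 1/(1+x²)
a = 1.25, b = 3.5, n = 6
h = (b - a)/n = 0.375000

Simpson's rule: (h/3)[f(x₀) + 4f(x₁) + 2f(x₂) + ... + f(xₙ)]

x_0 = 1.2500, f(x_0) = 0.390244, coefficient = 1
x_1 = 1.6250, f(x_1) = 0.274678, coefficient = 4
x_2 = 2.0000, f(x_2) = 0.200000, coefficient = 2
x_3 = 2.3750, f(x_3) = 0.150588, coefficient = 4
x_4 = 2.7500, f(x_4) = 0.116788, coefficient = 2
x_5 = 3.1250, f(x_5) = 0.092888, coefficient = 4
x_6 = 3.5000, f(x_6) = 0.075472, coefficient = 1

I ≈ (0.375000/3) × 3.171911 = 0.396489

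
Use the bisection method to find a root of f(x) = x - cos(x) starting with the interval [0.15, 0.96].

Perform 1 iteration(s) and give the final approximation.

f(x) = x - cos(x)
Initial interval: [0.15, 0.96]

Iteration 1:
  c_1 = (0.150000 + 0.960000)/2 = 0.555000
  f(c_1) = f(0.555000) = -0.294900
  f(a) × f(c) ≥ 0, new interval: [0.555000, 0.960000]

After 1 iteration(s), the approximation is c_1 = 0.555000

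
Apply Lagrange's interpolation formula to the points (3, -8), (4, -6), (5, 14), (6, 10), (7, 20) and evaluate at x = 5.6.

Lagrange interpolation formula:
P(x) = Σ yᵢ × Lᵢ(x)
where Lᵢ(x) = Π_{j≠i} (x - xⱼ)/(xᵢ - xⱼ)

L_0(5.6) = (5.6 - 4)/(3 - 4) × (5.6 - 5)/(3 - 5) × (5.6 - 6)/(3 - 6) × (5.6 - 7)/(3 - 7) = 0.022400
L_1(5.6) = (5.6 - 3)/(4 - 3) × (5.6 - 5)/(4 - 5) × (5.6 - 6)/(4 - 6) × (5.6 - 7)/(4 - 7) = -0.145600
L_2(5.6) = (5.6 - 3)/(5 - 3) × (5.6 - 4)/(5 - 4) × (5.6 - 6)/(5 - 6) × (5.6 - 7)/(5 - 7) = 0.582400
L_3(5.6) = (5.6 - 3)/(6 - 3) × (5.6 - 4)/(6 - 4) × (5.6 - 5)/(6 - 5) × (5.6 - 7)/(6 - 7) = 0.582400
L_4(5.6) = (5.6 - 3)/(7 - 3) × (5.6 - 4)/(7 - 4) × (5.6 - 5)/(7 - 5) × (5.6 - 6)/(7 - 6) = -0.041600

P(5.6) = (-8)×L_0(5.6) + (-6)×L_1(5.6) + 14×L_2(5.6) + 10×L_3(5.6) + 20×L_4(5.6)
P(5.6) = 13.840000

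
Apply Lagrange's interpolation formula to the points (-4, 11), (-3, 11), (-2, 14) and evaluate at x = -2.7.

Lagrange interpolation formula:
P(x) = Σ yᵢ × Lᵢ(x)
where Lᵢ(x) = Π_{j≠i} (x - xⱼ)/(xᵢ - xⱼ)

L_0(-2.7) = (-2.7 - (-3))/(-4 - (-3)) × (-2.7 - (-2))/(-4 - (-2)) = -0.105000
L_1(-2.7) = (-2.7 - (-4))/(-3 - (-4)) × (-2.7 - (-2))/(-3 - (-2)) = 0.910000
L_2(-2.7) = (-2.7 - (-4))/(-2 - (-4)) × (-2.7 - (-3))/(-2 - (-3)) = 0.195000

P(-2.7) = 11×L_0(-2.7) + 11×L_1(-2.7) + 14×L_2(-2.7)
P(-2.7) = 11.585000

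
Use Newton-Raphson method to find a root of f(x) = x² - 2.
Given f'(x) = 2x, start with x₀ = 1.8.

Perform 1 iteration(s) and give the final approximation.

f(x) = x² - 2
f'(x) = 2x
x₀ = 1.8

Newton-Raphson formula: x_{n+1} = x_n - f(x_n)/f'(x_n)

Iteration 1:
  f(1.800000) = 1.240000
  f'(1.800000) = 3.600000
  x_1 = 1.800000 - 1.240000/3.600000 = 1.455556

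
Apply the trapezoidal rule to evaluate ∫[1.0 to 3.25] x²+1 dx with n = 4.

f(x) = x²+1
a = 1.0, b = 3.25, n = 4
h = (b - a)/n = 0.562500

Trapezoidal rule: (h/2)[f(x₀) + 2f(x₁) + 2f(x₂) + ... + f(xₙ)]

x_0 = 1.0000, f(x_0) = 2.000000, coefficient = 1
x_1 = 1.5625, f(x_1) = 3.441406, coefficient = 2
x_2 = 2.1250, f(x_2) = 5.515625, coefficient = 2
x_3 = 2.6875, f(x_3) = 8.222656, coefficient = 2
x_4 = 3.2500, f(x_4) = 11.562500, coefficient = 1

I ≈ (0.562500/2) × 47.921875 = 13.478027
Exact value: 13.359375
Error: 0.118652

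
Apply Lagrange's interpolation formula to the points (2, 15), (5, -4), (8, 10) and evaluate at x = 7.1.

Lagrange interpolation formula:
P(x) = Σ yᵢ × Lᵢ(x)
where Lᵢ(x) = Π_{j≠i} (x - xⱼ)/(xᵢ - xⱼ)

L_0(7.1) = (7.1 - 5)/(2 - 5) × (7.1 - 8)/(2 - 8) = -0.105000
L_1(7.1) = (7.1 - 2)/(5 - 2) × (7.1 - 8)/(5 - 8) = 0.510000
L_2(7.1) = (7.1 - 2)/(8 - 2) × (7.1 - 5)/(8 - 5) = 0.595000

P(7.1) = 15×L_0(7.1) + (-4)×L_1(7.1) + 10×L_2(7.1)
P(7.1) = 2.335000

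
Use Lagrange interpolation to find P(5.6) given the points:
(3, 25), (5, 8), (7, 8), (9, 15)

Lagrange interpolation formula:
P(x) = Σ yᵢ × Lᵢ(x)
where Lᵢ(x) = Π_{j≠i} (x - xⱼ)/(xᵢ - xⱼ)

L_0(5.6) = (5.6 - 5)/(3 - 5) × (5.6 - 7)/(3 - 7) × (5.6 - 9)/(3 - 9) = -0.059500
L_1(5.6) = (5.6 - 3)/(5 - 3) × (5.6 - 7)/(5 - 7) × (5.6 - 9)/(5 - 9) = 0.773500
L_2(5.6) = (5.6 - 3)/(7 - 3) × (5.6 - 5)/(7 - 5) × (5.6 - 9)/(7 - 9) = 0.331500
L_3(5.6) = (5.6 - 3)/(9 - 3) × (5.6 - 5)/(9 - 5) × (5.6 - 7)/(9 - 7) = -0.045500

P(5.6) = 25×L_0(5.6) + 8×L_1(5.6) + 8×L_2(5.6) + 15×L_3(5.6)
P(5.6) = 6.670000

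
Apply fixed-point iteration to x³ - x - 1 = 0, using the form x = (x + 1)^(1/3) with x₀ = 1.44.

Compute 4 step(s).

Equation: x³ - x - 1 = 0
Fixed-point form: x = (x + 1)^(1/3)
x₀ = 1.44

x_1 = g(1.440000) = 1.346263
x_2 = g(1.346263) = 1.328798
x_3 = g(1.328798) = 1.325492
x_4 = g(1.325492) = 1.324865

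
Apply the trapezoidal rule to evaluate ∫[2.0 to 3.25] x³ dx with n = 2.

f(x) = x³
a = 2.0, b = 3.25, n = 2
h = (b - a)/n = 0.625000

Trapezoidal rule: (h/2)[f(x₀) + 2f(x₁) + 2f(x₂) + ... + f(xₙ)]

x_0 = 2.0000, f(x_0) = 8.000000, coefficient = 1
x_1 = 2.6250, f(x_1) = 18.087891, coefficient = 2
x_2 = 3.2500, f(x_2) = 34.328125, coefficient = 1

I ≈ (0.625000/2) × 78.503906 = 24.532471
Exact value: 23.891602
Error: 0.640869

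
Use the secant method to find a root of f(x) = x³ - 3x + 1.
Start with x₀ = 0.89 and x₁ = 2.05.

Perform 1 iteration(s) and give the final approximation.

f(x) = x³ - 3x + 1
x₀ = 0.89, x₁ = 2.05

Secant formula: x_{n+1} = x_n - f(x_n)(x_n - x_{n-1})/(f(x_n) - f(x_{n-1}))

Iteration 1:
  f(0.890000) = -0.965031
  f(2.050000) = 3.465125
  x_2 = 2.050000 - 3.465125×(2.050000 - 0.890000)/(3.465125 - (-0.965031))
       = 1.142685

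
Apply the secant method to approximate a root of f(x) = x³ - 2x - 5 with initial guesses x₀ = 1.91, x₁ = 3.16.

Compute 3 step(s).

f(x) = x³ - 2x - 5
x₀ = 1.91, x₁ = 3.16

Secant formula: x_{n+1} = x_n - f(x_n)(x_n - x_{n-1})/(f(x_n) - f(x_{n-1}))

Iteration 1:
  f(1.910000) = -1.852129
  f(3.160000) = 20.234496
  x_2 = 3.160000 - 20.234496×(3.160000 - 1.910000)/(20.234496 - (-1.852129))
       = 2.014822
Iteration 2:
  f(3.160000) = 20.234496
  f(2.014822) = -0.850460
  x_3 = 2.014822 - (-0.850460)×(2.014822 - 3.160000)/(-0.850460 - 20.234496)
       = 2.061013
Iteration 3:
  f(2.014822) = -0.850460
  f(2.061013) = -0.367312
  x_4 = 2.061013 - (-0.367312)×(2.061013 - 2.014822)/(-0.367312 - (-0.850460))
       = 2.096129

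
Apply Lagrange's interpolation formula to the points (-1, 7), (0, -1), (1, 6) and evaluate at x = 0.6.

Lagrange interpolation formula:
P(x) = Σ yᵢ × Lᵢ(x)
where Lᵢ(x) = Π_{j≠i} (x - xⱼ)/(xᵢ - xⱼ)

L_0(0.6) = (0.6 - 0)/(-1 - 0) × (0.6 - 1)/(-1 - 1) = -0.120000
L_1(0.6) = (0.6 - (-1))/(0 - (-1)) × (0.6 - 1)/(0 - 1) = 0.640000
L_2(0.6) = (0.6 - (-1))/(1 - (-1)) × (0.6 - 0)/(1 - 0) = 0.480000

P(0.6) = 7×L_0(0.6) + (-1)×L_1(0.6) + 6×L_2(0.6)
P(0.6) = 1.400000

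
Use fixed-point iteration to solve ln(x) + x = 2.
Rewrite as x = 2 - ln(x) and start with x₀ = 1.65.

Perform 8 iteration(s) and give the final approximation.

Equation: ln(x) + x = 2
Fixed-point form: x = 2 - ln(x)
x₀ = 1.65

x_1 = g(1.650000) = 1.499225
x_2 = g(1.499225) = 1.595052
x_3 = g(1.595052) = 1.533094
x_4 = g(1.533094) = 1.572712
x_5 = g(1.572712) = 1.547198
x_6 = g(1.547198) = 1.563554
x_7 = g(1.563554) = 1.553038
x_8 = g(1.553038) = 1.559787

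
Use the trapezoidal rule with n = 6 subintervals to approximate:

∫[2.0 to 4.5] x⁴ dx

f(x) = x⁴
a = 2.0, b = 4.5, n = 6
h = (b - a)/n = 0.416667

Trapezoidal rule: (h/2)[f(x₀) + 2f(x₁) + 2f(x₂) + ... + f(xₙ)]

x_0 = 2.0000, f(x_0) = 16.000000, coefficient = 1
x_1 = 2.4167, f(x_1) = 34.108845, coefficient = 2
x_2 = 2.8333, f(x_2) = 64.445216, coefficient = 2
x_3 = 3.2500, f(x_3) = 111.566406, coefficient = 2
x_4 = 3.6667, f(x_4) = 180.753086, coefficient = 2
x_5 = 4.0833, f(x_5) = 278.009307, coefficient = 2
x_6 = 4.5000, f(x_6) = 410.062500, coefficient = 1

I ≈ (0.416667/2) × 1763.828221 = 367.464213
Exact value: 362.656250
Error: 4.807963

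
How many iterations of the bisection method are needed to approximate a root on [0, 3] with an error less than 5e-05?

We need (b-a)/2^n ≤ 5e-05
(3 - 0)/2^n ≤ 5e-05
3/2^n ≤ 5e-05
2^n ≥ 60000
n ≥ log₂(60000) = 15.87
n ≥ 16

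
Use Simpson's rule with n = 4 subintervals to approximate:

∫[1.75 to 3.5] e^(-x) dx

f(x) = e^(-x)
a = 1.75, b = 3.5, n = 4
h = (b - a)/n = 0.437500

Simpson's rule: (h/3)[f(x₀) + 4f(x₁) + 2f(x₂) + ... + f(xₙ)]

x_0 = 1.7500, f(x_0) = 0.173774, coefficient = 1
x_1 = 2.1875, f(x_1) = 0.112197, coefficient = 4
x_2 = 2.6250, f(x_2) = 0.072440, coefficient = 2
x_3 = 3.0625, f(x_3) = 0.046771, coefficient = 4
x_4 = 3.5000, f(x_4) = 0.030197, coefficient = 1

I ≈ (0.437500/3) × 0.984721 = 0.143605
Exact value: 0.143577
Error: 0.000029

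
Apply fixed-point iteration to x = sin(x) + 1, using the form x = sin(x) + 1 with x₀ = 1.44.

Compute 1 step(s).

Equation: x = sin(x) + 1
Fixed-point form: x = sin(x) + 1
x₀ = 1.44

x_1 = g(1.440000) = 1.991458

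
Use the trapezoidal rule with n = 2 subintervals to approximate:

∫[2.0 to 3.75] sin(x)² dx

f(x) = sin(x)²
a = 2.0, b = 3.75, n = 2
h = (b - a)/n = 0.875000

Trapezoidal rule: (h/2)[f(x₀) + 2f(x₁) + 2f(x₂) + ... + f(xₙ)]

x_0 = 2.0000, f(x_0) = 0.826822, coefficient = 1
x_1 = 2.8750, f(x_1) = 0.069404, coefficient = 2
x_2 = 3.7500, f(x_2) = 0.326682, coefficient = 1

I ≈ (0.875000/2) × 1.292312 = 0.565386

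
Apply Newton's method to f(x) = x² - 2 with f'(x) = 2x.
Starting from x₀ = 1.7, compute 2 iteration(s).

f(x) = x² - 2
f'(x) = 2x
x₀ = 1.7

Newton-Raphson formula: x_{n+1} = x_n - f(x_n)/f'(x_n)

Iteration 1:
  f(1.700000) = 0.890000
  f'(1.700000) = 3.400000
  x_1 = 1.700000 - 0.890000/3.400000 = 1.438235
Iteration 2:
  f(1.438235) = 0.068521
  f'(1.438235) = 2.876471
  x_2 = 1.438235 - 0.068521/2.876471 = 1.414414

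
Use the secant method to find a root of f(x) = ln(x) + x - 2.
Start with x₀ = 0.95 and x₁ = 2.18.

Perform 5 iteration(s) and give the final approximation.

f(x) = ln(x) + x - 2
x₀ = 0.95, x₁ = 2.18

Secant formula: x_{n+1} = x_n - f(x_n)(x_n - x_{n-1})/(f(x_n) - f(x_{n-1}))

Iteration 1:
  f(0.950000) = -1.101293
  f(2.180000) = 0.959325
  x_2 = 2.180000 - 0.959325×(2.180000 - 0.950000)/(0.959325 - (-1.101293))
       = 1.607371
Iteration 2:
  f(2.180000) = 0.959325
  f(1.607371) = 0.081971
  x_3 = 1.607371 - 0.081971×(1.607371 - 2.180000)/(0.081971 - 0.959325)
       = 1.553870
Iteration 3:
  f(1.607371) = 0.081971
  f(1.553870) = -0.005381
  x_4 = 1.553870 - (-0.005381)×(1.553870 - 1.607371)/(-0.005381 - 0.081971)
       = 1.557166
Iteration 4:
  f(1.553870) = -0.005381
  f(1.557166) = 0.000033
  x_5 = 1.557166 - 0.000033×(1.557166 - 1.553870)/(0.000033 - (-0.005381))
       = 1.557146
Iteration 5:
  f(1.557166) = 0.000033
  f(1.557146) = 0.000000
  x_6 = 1.557146 - 0.000000×(1.557146 - 1.557166)/(0.000000 - 0.000033)
       = 1.557146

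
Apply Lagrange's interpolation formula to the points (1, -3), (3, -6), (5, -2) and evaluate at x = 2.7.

Lagrange interpolation formula:
P(x) = Σ yᵢ × Lᵢ(x)
where Lᵢ(x) = Π_{j≠i} (x - xⱼ)/(xᵢ - xⱼ)

L_0(2.7) = (2.7 - 3)/(1 - 3) × (2.7 - 5)/(1 - 5) = 0.086250
L_1(2.7) = (2.7 - 1)/(3 - 1) × (2.7 - 5)/(3 - 5) = 0.977500
L_2(2.7) = (2.7 - 1)/(5 - 1) × (2.7 - 3)/(5 - 3) = -0.063750

P(2.7) = (-3)×L_0(2.7) + (-6)×L_1(2.7) + (-2)×L_2(2.7)
P(2.7) = -5.996250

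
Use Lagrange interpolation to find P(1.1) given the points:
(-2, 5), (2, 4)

Lagrange interpolation formula:
P(x) = Σ yᵢ × Lᵢ(x)
where Lᵢ(x) = Π_{j≠i} (x - xⱼ)/(xᵢ - xⱼ)

L_0(1.1) = (1.1 - 2)/(-2 - 2) = 0.225000
L_1(1.1) = (1.1 - (-2))/(2 - (-2)) = 0.775000

P(1.1) = 5×L_0(1.1) + 4×L_1(1.1)
P(1.1) = 4.225000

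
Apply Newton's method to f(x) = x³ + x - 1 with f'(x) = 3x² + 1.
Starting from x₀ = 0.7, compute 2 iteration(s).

f(x) = x³ + x - 1
f'(x) = 3x² + 1
x₀ = 0.7

Newton-Raphson formula: x_{n+1} = x_n - f(x_n)/f'(x_n)

Iteration 1:
  f(0.700000) = 0.043000
  f'(0.700000) = 2.470000
  x_1 = 0.700000 - 0.043000/2.470000 = 0.682591
Iteration 2:
  f(0.682591) = 0.000631
  f'(0.682591) = 2.397792
  x_2 = 0.682591 - 0.000631/2.397792 = 0.682328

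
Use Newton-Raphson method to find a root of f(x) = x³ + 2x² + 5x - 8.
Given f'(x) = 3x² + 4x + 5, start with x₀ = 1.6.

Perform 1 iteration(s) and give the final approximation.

f(x) = x³ + 2x² + 5x - 8
f'(x) = 3x² + 4x + 5
x₀ = 1.6

Newton-Raphson formula: x_{n+1} = x_n - f(x_n)/f'(x_n)

Iteration 1:
  f(1.600000) = 9.216000
  f'(1.600000) = 19.080000
  x_1 = 1.600000 - 9.216000/19.080000 = 1.116981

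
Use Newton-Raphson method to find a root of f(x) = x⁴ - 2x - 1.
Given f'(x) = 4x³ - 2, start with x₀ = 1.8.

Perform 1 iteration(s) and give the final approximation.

f(x) = x⁴ - 2x - 1
f'(x) = 4x³ - 2
x₀ = 1.8

Newton-Raphson formula: x_{n+1} = x_n - f(x_n)/f'(x_n)

Iteration 1:
  f(1.800000) = 5.897600
  f'(1.800000) = 21.328000
  x_1 = 1.800000 - 5.897600/21.328000 = 1.523481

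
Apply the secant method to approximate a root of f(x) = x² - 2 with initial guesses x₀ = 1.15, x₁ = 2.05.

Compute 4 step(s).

f(x) = x² - 2
x₀ = 1.15, x₁ = 2.05

Secant formula: x_{n+1} = x_n - f(x_n)(x_n - x_{n-1})/(f(x_n) - f(x_{n-1}))

Iteration 1:
  f(1.150000) = -0.677500
  f(2.050000) = 2.202500
  x_2 = 2.050000 - 2.202500×(2.050000 - 1.150000)/(2.202500 - (-0.677500))
       = 1.361719
Iteration 2:
  f(2.050000) = 2.202500
  f(1.361719) = -0.145722
  x_3 = 1.361719 - (-0.145722)×(1.361719 - 2.050000)/(-0.145722 - 2.202500)
       = 1.404431
Iteration 3:
  f(1.361719) = -0.145722
  f(1.404431) = -0.027574
  x_4 = 1.404431 - (-0.027574)×(1.404431 - 1.361719)/(-0.027574 - (-0.145722))
       = 1.414399
Iteration 4:
  f(1.404431) = -0.027574
  f(1.414399) = 0.000525
  x_5 = 1.414399 - 0.000525×(1.414399 - 1.404431)/(0.000525 - (-0.027574))
       = 1.414213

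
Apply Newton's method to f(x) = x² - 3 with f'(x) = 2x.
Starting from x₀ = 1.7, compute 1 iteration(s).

f(x) = x² - 3
f'(x) = 2x
x₀ = 1.7

Newton-Raphson formula: x_{n+1} = x_n - f(x_n)/f'(x_n)

Iteration 1:
  f(1.700000) = -0.110000
  f'(1.700000) = 3.400000
  x_1 = 1.700000 - (-0.110000)/3.400000 = 1.732353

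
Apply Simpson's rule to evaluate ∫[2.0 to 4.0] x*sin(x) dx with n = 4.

f(x) = x*sin(x)
a = 2.0, b = 4.0, n = 4
h = (b - a)/n = 0.500000

Simpson's rule: (h/3)[f(x₀) + 4f(x₁) + 2f(x₂) + ... + f(xₙ)]

x_0 = 2.0000, f(x_0) = 1.818595, coefficient = 1
x_1 = 2.5000, f(x_1) = 1.496180, coefficient = 4
x_2 = 3.0000, f(x_2) = 0.423360, coefficient = 2
x_3 = 3.5000, f(x_3) = -1.227741, coefficient = 4
x_4 = 4.0000, f(x_4) = -3.027210, coefficient = 1

I ≈ (0.500000/3) × 0.711861 = 0.118644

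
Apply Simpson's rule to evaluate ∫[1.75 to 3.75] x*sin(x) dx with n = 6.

f(x) = x*sin(x)
a = 1.75, b = 3.75, n = 6
h = (b - a)/n = 0.333333

Simpson's rule: (h/3)[f(x₀) + 4f(x₁) + 2f(x₂) + ... + f(xₙ)]

x_0 = 1.7500, f(x_0) = 1.721975, coefficient = 1
x_1 = 2.0833, f(x_1) = 1.815632, coefficient = 4
x_2 = 2.4167, f(x_2) = 1.602443, coefficient = 2
x_3 = 2.7500, f(x_3) = 1.049568, coefficient = 4
x_4 = 3.0833, f(x_4) = 0.179531, coefficient = 2
x_5 = 3.4167, f(x_5) = -0.928029, coefficient = 4
x_6 = 3.7500, f(x_6) = -2.143355, coefficient = 1

I ≈ (0.333333/3) × 10.891252 = 1.210139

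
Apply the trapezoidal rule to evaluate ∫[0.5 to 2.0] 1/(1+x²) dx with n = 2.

f(x) = 1/(1+x²)
a = 0.5, b = 2.0, n = 2
h = (b - a)/n = 0.750000

Trapezoidal rule: (h/2)[f(x₀) + 2f(x₁) + 2f(x₂) + ... + f(xₙ)]

x_0 = 0.5000, f(x_0) = 0.800000, coefficient = 1
x_1 = 1.2500, f(x_1) = 0.390244, coefficient = 2
x_2 = 2.0000, f(x_2) = 0.200000, coefficient = 1

I ≈ (0.750000/2) × 1.780488 = 0.667683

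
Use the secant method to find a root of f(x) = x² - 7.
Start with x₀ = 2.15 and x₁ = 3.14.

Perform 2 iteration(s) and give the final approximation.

f(x) = x² - 7
x₀ = 2.15, x₁ = 3.14

Secant formula: x_{n+1} = x_n - f(x_n)(x_n - x_{n-1})/(f(x_n) - f(x_{n-1}))

Iteration 1:
  f(2.150000) = -2.377500
  f(3.140000) = 2.859600
  x_2 = 3.140000 - 2.859600×(3.140000 - 2.150000)/(2.859600 - (-2.377500))
       = 2.599433
Iteration 2:
  f(3.140000) = 2.859600
  f(2.599433) = -0.242949
  x_3 = 2.599433 - (-0.242949)×(2.599433 - 3.140000)/(-0.242949 - 2.859600)
       = 2.641763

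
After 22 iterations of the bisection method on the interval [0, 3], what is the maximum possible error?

Bisection error bound: |error| ≤ (b-a)/2^n
|error| ≤ (3 - 0)/2^22 = 3/2^22
|error| ≤ 0.0000007153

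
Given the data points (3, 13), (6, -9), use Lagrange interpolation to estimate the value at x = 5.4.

Lagrange interpolation formula:
P(x) = Σ yᵢ × Lᵢ(x)
where Lᵢ(x) = Π_{j≠i} (x - xⱼ)/(xᵢ - xⱼ)

L_0(5.4) = (5.4 - 6)/(3 - 6) = 0.200000
L_1(5.4) = (5.4 - 3)/(6 - 3) = 0.800000

P(5.4) = 13×L_0(5.4) + (-9)×L_1(5.4)
P(5.4) = -4.600000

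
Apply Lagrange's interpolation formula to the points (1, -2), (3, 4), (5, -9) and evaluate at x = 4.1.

Lagrange interpolation formula:
P(x) = Σ yᵢ × Lᵢ(x)
where Lᵢ(x) = Π_{j≠i} (x - xⱼ)/(xᵢ - xⱼ)

L_0(4.1) = (4.1 - 3)/(1 - 3) × (4.1 - 5)/(1 - 5) = -0.123750
L_1(4.1) = (4.1 - 1)/(3 - 1) × (4.1 - 5)/(3 - 5) = 0.697500
L_2(4.1) = (4.1 - 1)/(5 - 1) × (4.1 - 3)/(5 - 3) = 0.426250

P(4.1) = (-2)×L_0(4.1) + 4×L_1(4.1) + (-9)×L_2(4.1)
P(4.1) = -0.798750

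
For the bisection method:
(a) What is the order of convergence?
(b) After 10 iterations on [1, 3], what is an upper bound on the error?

(a) Bisection has linear (order 1) convergence; the error is halved each step.

(b) Error bound = (b-a)/2^n = (3 - 1)/2^{10}
    = 2/2^{10}

(a) 1 (linear); (b) error ≤ 1.95e-03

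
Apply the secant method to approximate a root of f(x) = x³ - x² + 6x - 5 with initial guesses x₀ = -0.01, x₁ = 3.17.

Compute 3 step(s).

f(x) = x³ - x² + 6x - 5
x₀ = -0.01, x₁ = 3.17

Secant formula: x_{n+1} = x_n - f(x_n)(x_n - x_{n-1})/(f(x_n) - f(x_{n-1}))

Iteration 1:
  f(-0.010000) = -5.060101
  f(3.170000) = 35.826113
  x_2 = 3.170000 - 35.826113×(3.170000 - (-0.010000))/(35.826113 - (-5.060101))
       = 0.383559
Iteration 2:
  f(3.170000) = 35.826113
  f(0.383559) = -2.789338
  x_3 = 0.383559 - (-2.789338)×(0.383559 - 3.170000)/(-2.789338 - 35.826113)
       = 0.584834
Iteration 3:
  f(0.383559) = -2.789338
  f(0.584834) = -1.632998
  x_4 = 0.584834 - (-1.632998)×(0.584834 - 0.383559)/(-1.632998 - (-2.789338))
       = 0.869077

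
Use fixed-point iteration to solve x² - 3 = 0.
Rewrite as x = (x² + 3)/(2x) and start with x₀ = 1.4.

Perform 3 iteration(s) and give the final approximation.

Equation: x² - 3 = 0
Fixed-point form: x = (x² + 3)/(2x)
x₀ = 1.4

x_1 = g(1.400000) = 1.771429
x_2 = g(1.771429) = 1.732488
x_3 = g(1.732488) = 1.732051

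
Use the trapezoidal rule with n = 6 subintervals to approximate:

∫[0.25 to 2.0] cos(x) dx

f(x) = cos(x)
a = 0.25, b = 2.0, n = 6
h = (b - a)/n = 0.291667

Trapezoidal rule: (h/2)[f(x₀) + 2f(x₁) + 2f(x₂) + ... + f(xₙ)]

x_0 = 0.2500, f(x_0) = 0.968912, coefficient = 1
x_1 = 0.5417, f(x_1) = 0.856851, coefficient = 2
x_2 = 0.8333, f(x_2) = 0.672412, coefficient = 2
x_3 = 1.1250, f(x_3) = 0.431177, coefficient = 2
x_4 = 1.4167, f(x_4) = 0.153520, coefficient = 2
x_5 = 1.7083, f(x_5) = -0.137104, coefficient = 2
x_6 = 2.0000, f(x_6) = -0.416147, coefficient = 1

I ≈ (0.291667/2) × 4.506477 = 0.657195
Exact value: 0.661893
Error: 0.004699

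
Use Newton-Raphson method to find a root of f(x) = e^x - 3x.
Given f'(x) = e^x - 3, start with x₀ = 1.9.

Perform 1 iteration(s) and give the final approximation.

f(x) = e^x - 3x
f'(x) = e^x - 3
x₀ = 1.9

Newton-Raphson formula: x_{n+1} = x_n - f(x_n)/f'(x_n)

Iteration 1:
  f(1.900000) = 0.985894
  f'(1.900000) = 3.685894
  x_1 = 1.900000 - 0.985894/3.685894 = 1.632522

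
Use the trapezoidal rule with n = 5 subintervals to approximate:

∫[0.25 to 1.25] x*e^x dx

f(x) = x*e^x
a = 0.25, b = 1.25, n = 5
h = (b - a)/n = 0.200000

Trapezoidal rule: (h/2)[f(x₀) + 2f(x₁) + 2f(x₂) + ... + f(xₙ)]

x_0 = 0.2500, f(x_0) = 0.321006, coefficient = 1
x_1 = 0.4500, f(x_1) = 0.705740, coefficient = 2
x_2 = 0.6500, f(x_2) = 1.245102, coefficient = 2
x_3 = 0.8500, f(x_3) = 1.988700, coefficient = 2
x_4 = 1.0500, f(x_4) = 3.000534, coefficient = 2
x_5 = 1.2500, f(x_5) = 4.362929, coefficient = 1

I ≈ (0.200000/2) × 18.564086 = 1.856409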